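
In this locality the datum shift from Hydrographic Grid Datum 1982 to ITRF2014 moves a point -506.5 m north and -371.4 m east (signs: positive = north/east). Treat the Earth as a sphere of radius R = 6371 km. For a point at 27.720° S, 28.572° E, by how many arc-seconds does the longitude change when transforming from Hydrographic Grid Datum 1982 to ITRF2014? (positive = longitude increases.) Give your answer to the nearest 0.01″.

Δλ = -13.58″

At latitude -27.720°, cos φ = 0.885231.
One radian of longitude at latitude φ spans R cos φ, so Δλ = ΔE / (R cos φ) = -371.4 / (6371000 × 0.885231) = -6.5853e-05 rad = -13.583″.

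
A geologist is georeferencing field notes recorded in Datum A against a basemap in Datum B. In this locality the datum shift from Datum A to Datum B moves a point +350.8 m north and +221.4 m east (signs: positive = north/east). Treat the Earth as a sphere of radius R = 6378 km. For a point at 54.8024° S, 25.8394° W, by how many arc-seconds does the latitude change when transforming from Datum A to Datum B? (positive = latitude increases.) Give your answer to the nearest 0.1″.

On a sphere of radius R, 1 rad of latitude = R, so Δφ = ΔN / R = 350.8 / 6378000 = 5.5002e-05 rad = 11.345″.

Δφ = 11.3″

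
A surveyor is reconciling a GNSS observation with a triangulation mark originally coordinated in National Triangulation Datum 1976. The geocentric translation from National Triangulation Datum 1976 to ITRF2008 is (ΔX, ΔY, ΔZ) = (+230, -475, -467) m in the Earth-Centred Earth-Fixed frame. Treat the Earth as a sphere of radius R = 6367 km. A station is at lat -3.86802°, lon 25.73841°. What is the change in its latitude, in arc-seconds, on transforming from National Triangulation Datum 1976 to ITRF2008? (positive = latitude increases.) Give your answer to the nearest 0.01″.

sin φ = -0.067458, cos φ = 0.997722, sin λ = 0.434263, cos λ = 0.900786.
North component: ΔN = −sin φ cos λ·ΔX − sin φ sin λ·ΔY + cos φ·ΔZ = −(-0.067458)(0.900786)(230) − (-0.067458)(0.434263)(-475) + (0.997722)(-467) = -465.88 m.
1° of latitude spans πR/180 = 111125 m, so Δφ = -465.88 / 111125 × 3600 = -15.092″.

Δφ = -15.09″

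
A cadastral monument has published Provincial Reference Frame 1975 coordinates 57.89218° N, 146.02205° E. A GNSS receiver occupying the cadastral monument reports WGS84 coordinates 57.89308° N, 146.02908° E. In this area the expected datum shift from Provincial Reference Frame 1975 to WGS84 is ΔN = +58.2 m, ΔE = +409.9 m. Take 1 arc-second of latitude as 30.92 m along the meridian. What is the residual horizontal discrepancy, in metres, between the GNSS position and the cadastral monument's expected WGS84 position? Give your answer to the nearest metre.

42 m

Observed coordinate differences: Δφ = +0.00090°, Δλ = +0.00703°.
Converting to metres (1° lat = 111312 m, cos φ = 0.531514): observed ΔN = 100.2 m, observed ΔE = 415.9 m.
Subtracting the expected shift leaves a residual of 100.2 − (58.2) = 42.0 m north and 415.9 − (409.9) = 6.0 m east.
Residual distance = √(42.0² + 6.0²) = 42.4 m.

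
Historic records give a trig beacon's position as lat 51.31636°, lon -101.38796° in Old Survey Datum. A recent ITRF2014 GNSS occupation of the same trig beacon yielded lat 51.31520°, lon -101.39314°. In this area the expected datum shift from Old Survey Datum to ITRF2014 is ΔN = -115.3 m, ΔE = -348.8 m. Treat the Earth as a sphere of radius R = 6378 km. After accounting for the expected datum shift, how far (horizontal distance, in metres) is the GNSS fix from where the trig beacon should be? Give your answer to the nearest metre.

Observed coordinate differences: Δφ = -0.00116°, Δλ = -0.00518°.
Converting to metres (1° lat = 111317 m, cos φ = 0.625020): observed ΔN = -129.1 m, observed ΔE = -360.4 m.
Subtracting the expected shift leaves a residual of -129.1 − (-115.3) = -13.8 m north and -360.4 − (-348.8) = -11.6 m east.
Residual distance = √((-13.8)² + (-11.6)²) = 18.0 m.

18 m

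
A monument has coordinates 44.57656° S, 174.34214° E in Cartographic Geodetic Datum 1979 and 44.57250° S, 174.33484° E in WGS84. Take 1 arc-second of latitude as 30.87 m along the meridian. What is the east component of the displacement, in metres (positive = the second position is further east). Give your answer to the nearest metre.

ΔE = -578 m

Δφ = -44.57250° − -44.57656° = +0.00406°; Δλ = 174.33484° − 174.34214° = -0.00730°.
1° of latitude = 3600 × 30.87 = 111132 m.
ΔN = Δφ × 111132 = 451.2 m; ΔE = Δλ × 111132 × cos(-44.57656°) = -0.00730 × 111132 × 0.712313 = -577.9 m.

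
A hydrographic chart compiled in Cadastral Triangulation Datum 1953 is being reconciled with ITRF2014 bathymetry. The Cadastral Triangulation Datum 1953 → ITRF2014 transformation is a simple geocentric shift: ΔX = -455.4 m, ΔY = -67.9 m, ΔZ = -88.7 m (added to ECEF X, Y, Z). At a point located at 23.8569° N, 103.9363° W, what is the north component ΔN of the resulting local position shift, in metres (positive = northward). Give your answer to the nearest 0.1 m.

The local north axis is (−sin φ cos λ, −sin φ sin λ, cos φ), giving ΔN = -44.360 − 26.654 − 81.121 = -152.14 m.

ΔN = -152.1 m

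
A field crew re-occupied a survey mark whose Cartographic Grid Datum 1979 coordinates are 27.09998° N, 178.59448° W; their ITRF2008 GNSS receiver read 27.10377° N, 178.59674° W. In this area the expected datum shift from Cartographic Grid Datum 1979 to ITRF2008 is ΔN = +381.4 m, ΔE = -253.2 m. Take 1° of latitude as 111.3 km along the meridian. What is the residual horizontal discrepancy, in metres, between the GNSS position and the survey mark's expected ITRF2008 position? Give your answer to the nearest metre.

Observed coordinate differences: Δφ = +0.00379°, Δλ = -0.00226°.
Converting to metres (1° lat = 111300 m, cos φ = 0.890213): observed ΔN = 421.8 m, observed ΔE = -223.9 m.
Subtracting the expected shift leaves a residual of 421.8 − (381.4) = 40.4 m north and -223.9 − (-253.2) = 29.3 m east.
Residual distance = √(40.4² + 29.3²) = 49.9 m.

50 m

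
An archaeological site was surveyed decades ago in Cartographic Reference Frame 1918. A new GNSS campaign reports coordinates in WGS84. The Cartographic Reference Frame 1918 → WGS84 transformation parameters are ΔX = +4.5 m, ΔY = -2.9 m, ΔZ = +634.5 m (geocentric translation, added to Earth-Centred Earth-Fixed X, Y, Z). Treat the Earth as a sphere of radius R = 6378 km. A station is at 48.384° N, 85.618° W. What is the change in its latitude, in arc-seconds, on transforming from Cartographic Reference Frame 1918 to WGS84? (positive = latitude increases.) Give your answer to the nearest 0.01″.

sin φ = 0.747613, cos φ = 0.664135, sin λ = -0.997077, cos λ = 0.076406.
North component: ΔN = −sin φ cos λ·ΔX − sin φ sin λ·ΔY + cos φ·ΔZ = −(0.747613)(0.076406)(4.5) − (0.747613)(-0.997077)(-2.9) + (0.664135)(634.5) = 418.97 m.
1° of latitude spans πR/180 = 111317 m, so Δφ = 418.97 / 111317 × 3600 = 13.550″.

Δφ = 13.55″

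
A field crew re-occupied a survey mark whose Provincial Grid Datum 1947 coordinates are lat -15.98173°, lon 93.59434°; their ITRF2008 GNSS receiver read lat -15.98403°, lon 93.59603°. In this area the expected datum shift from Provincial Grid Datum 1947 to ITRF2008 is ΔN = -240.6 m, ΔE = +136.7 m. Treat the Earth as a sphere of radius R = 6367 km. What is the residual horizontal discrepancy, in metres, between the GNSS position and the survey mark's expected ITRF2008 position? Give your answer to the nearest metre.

Observed coordinate differences: Δφ = -0.00230°, Δλ = +0.00169°.
Converting to metres (1° lat = 111125 m, cos φ = 0.961350): observed ΔN = -255.6 m, observed ΔE = 180.5 m.
Subtracting the expected shift leaves a residual of -255.6 − (-240.6) = -15.0 m north and 180.5 − (136.7) = 43.8 m east.
Residual distance = √((-15.0)² + 43.8²) = 46.3 m.

46 m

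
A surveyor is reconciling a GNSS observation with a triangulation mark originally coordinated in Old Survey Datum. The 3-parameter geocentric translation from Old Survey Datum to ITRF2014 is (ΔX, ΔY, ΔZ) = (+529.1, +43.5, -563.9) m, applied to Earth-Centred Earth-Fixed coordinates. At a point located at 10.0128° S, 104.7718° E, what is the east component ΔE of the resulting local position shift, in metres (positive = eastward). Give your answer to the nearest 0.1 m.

The local east axis at (φ, λ) is (−sin λ, cos λ, 0), so ΔE = −sin(104.7718°)·529.1 + cos(104.7718°)·43.5 = -522.70 m.

ΔE = -522.7 m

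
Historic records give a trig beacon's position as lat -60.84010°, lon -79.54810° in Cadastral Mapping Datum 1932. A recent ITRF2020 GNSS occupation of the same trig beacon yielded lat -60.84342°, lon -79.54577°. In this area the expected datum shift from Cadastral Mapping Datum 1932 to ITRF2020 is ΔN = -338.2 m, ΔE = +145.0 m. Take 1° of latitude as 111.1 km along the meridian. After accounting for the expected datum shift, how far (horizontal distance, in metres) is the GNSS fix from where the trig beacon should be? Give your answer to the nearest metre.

Observed coordinate differences: Δφ = -0.00332°, Δλ = +0.00233°.
Converting to metres (1° lat = 111100 m, cos φ = 0.487249): observed ΔN = -368.9 m, observed ΔE = 126.1 m.
Subtracting the expected shift leaves a residual of -368.9 − (-338.2) = -30.7 m north and 126.1 − (145.0) = -18.9 m east.
Residual distance = √((-30.7)² + (-18.9)²) = 36.0 m.

36 m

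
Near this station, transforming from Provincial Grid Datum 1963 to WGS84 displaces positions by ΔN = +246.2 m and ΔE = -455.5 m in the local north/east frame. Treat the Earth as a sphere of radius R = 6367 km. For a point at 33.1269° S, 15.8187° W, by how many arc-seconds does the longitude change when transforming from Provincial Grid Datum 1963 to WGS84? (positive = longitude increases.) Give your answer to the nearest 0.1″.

At latitude -33.1269°, cos φ = 0.837462.
One radian of longitude at latitude φ spans R cos φ, so Δλ = ΔE / (R cos φ) = -455.5 / (6367000 × 0.837462) = -8.5426e-05 rad = -17.620″.

Δλ = -17.6″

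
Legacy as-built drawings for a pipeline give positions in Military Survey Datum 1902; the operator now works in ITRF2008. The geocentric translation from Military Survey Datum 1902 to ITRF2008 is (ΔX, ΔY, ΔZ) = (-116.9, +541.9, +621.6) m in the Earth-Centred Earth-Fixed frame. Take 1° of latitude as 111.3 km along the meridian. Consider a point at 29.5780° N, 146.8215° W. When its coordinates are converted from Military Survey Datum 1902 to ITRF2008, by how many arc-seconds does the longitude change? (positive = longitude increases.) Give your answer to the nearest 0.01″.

sin φ = 0.493608, cos φ = 0.869685, sin λ = -0.547249, cos λ = -0.836970.
East component: ΔE = −sin λ·ΔX + cos λ·ΔY = −(-0.547249)(-116.9) + (-0.836970)(541.9) = -517.53 m.
1° of latitude spans 111300 m; at latitude φ, 1° of longitude spans that × cos φ = 96795.9 m, so Δλ = -517.53 / 96795.9 × 3600 = -19.248″.

Δλ = -19.25″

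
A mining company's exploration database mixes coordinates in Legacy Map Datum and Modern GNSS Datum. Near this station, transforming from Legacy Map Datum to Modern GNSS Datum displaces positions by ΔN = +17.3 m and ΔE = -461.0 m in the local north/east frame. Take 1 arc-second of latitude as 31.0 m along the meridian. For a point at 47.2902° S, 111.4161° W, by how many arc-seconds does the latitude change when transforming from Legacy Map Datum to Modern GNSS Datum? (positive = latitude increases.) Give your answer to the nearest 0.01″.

Δφ = 0.56″

1″ of latitude = 31.00 m, so Δφ = 17.3 / 31.00 = 0.558″.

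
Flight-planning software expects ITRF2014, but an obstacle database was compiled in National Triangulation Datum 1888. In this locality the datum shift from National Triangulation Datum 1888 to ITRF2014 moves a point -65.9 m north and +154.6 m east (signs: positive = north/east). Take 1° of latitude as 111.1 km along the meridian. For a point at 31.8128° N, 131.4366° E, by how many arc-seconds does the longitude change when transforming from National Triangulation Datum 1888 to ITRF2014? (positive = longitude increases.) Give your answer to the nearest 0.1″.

Δλ = 5.9″

At latitude 31.8128°, cos φ = 0.849775.
1° of longitude at this latitude = 111.1 × cos φ = 94.41 km, so Δλ = 154.6 / 94410.0 = 0.0016375° = 5.895″.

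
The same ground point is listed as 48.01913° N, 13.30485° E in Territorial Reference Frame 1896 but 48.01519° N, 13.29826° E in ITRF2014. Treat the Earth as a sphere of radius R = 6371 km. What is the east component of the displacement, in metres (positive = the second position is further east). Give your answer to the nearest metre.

Δφ = 48.01519° − 48.01913° = -0.00394°; Δλ = 13.29826° − 13.30485° = -0.00659°.
1° along a meridian = πR/180 = 111195 m.
ΔN = Δφ × 111195 = -438.1 m; ΔE = Δλ × 111195 × cos(48.01913°) = -0.00659 × 111195 × 0.668882 = -490.1 m.

ΔE = -490 m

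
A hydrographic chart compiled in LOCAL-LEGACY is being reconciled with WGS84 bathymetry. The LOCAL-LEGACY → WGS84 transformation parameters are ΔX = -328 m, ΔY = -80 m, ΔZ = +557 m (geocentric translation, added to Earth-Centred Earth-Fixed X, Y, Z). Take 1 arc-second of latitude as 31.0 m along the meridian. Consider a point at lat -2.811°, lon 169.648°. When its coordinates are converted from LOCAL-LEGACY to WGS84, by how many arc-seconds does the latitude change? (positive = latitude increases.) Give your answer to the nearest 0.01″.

sin φ = -0.049042, cos φ = 0.998797, sin λ = 0.179695, cos λ = -0.983722.
North component: ΔN = −sin φ cos λ·ΔX − sin φ sin λ·ΔY + cos φ·ΔZ = −(-0.049042)(-0.983722)(-328) − (-0.049042)(0.179695)(-80) + (0.998797)(557) = 571.45 m.
1° of latitude spans 3600 × 31.00 = 111600 m, so Δφ = 571.45 / 111600 × 3600 = 18.434″.

Δφ = 18.43″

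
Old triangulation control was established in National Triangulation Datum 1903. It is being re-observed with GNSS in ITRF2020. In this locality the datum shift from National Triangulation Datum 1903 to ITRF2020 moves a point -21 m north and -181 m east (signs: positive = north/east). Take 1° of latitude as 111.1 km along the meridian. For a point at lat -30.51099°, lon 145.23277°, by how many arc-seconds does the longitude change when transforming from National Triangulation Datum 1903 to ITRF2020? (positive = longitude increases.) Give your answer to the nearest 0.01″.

At latitude -30.51099°, cos φ = 0.861532.
1° of longitude at this latitude = 111.1 × cos φ = 95.72 km, so Δλ = -181.0 / 95716.2 = -0.0018910° = -6.808″.

Δλ = -6.81″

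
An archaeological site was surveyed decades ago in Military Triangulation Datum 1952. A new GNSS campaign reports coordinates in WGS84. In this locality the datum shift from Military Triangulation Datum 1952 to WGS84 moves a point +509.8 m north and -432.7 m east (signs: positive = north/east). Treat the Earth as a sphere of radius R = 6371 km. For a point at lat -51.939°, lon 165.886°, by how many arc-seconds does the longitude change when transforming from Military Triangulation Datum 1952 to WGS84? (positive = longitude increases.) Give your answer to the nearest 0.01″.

Δλ = -22.72″

At latitude -51.939°, cos φ = 0.616500.
One radian of longitude at latitude φ spans R cos φ, so Δλ = ΔE / (R cos φ) = -432.7 / (6371000 × 0.616500) = -1.1017e-04 rad = -22.723″.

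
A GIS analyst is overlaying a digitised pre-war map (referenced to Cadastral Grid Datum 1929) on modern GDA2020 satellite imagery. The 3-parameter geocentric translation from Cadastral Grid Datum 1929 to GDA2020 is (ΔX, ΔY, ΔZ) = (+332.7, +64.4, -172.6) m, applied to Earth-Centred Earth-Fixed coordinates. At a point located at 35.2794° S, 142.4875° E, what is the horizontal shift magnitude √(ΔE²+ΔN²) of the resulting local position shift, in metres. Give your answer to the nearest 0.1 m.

At φ = -35.2794°, λ = 142.4875°: sin φ = -0.577564, cos φ = 0.816345, sin λ = 0.608934, cos λ = -0.793221.
ΔE = −sin λ·ΔX + cos λ·ΔY = −(0.608934)·(332.7) + (-0.793221)·(64.4) = -253.68 m.
ΔN = −sin φ cos λ·ΔX − sin φ sin λ·ΔY + cos φ·ΔZ = −(-0.577564)(-0.793221)(332.7) − (-0.577564)(0.608934)(64.4) + (0.816345)(-172.6) = -270.67 m.
Horizontal magnitude = √(ΔE² + ΔN²) = √((-253.68)² + (-270.67)²) = 370.97 m.

371.0 m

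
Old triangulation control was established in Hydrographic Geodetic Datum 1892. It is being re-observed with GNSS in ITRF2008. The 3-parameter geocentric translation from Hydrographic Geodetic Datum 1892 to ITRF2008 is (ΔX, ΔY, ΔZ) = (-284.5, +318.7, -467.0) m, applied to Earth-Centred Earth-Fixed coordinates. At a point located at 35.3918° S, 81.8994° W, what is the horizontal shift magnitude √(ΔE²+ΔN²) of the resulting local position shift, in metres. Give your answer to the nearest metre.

At φ = -35.3918°, λ = -81.8994°: sin φ = -0.579165, cos φ = 0.815211, sin λ = -0.990022, cos λ = 0.140912.
ΔE = −sin λ·ΔX + cos λ·ΔY = −(-0.990022)·(-284.5) + (0.140912)·(318.7) = -236.75 m.
ΔN = −sin φ cos λ·ΔX − sin φ sin λ·ΔY + cos φ·ΔZ = −(-0.579165)(0.140912)(-284.5) − (-0.579165)(-0.990022)(318.7) + (0.815211)(-467.0) = -586.66 m.
Horizontal magnitude = √(ΔE² + ΔN²) = √((-236.75)² + (-586.66)²) = 632.63 m.

633 m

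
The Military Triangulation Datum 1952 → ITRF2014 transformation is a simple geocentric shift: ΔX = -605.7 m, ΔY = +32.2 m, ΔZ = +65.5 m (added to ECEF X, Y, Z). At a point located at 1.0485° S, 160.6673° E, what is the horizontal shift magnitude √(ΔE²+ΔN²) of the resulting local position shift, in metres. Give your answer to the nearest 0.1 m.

186.4 m

At φ = -1.0485°, λ = 160.6673°: sin φ = -0.018299, cos φ = 0.999833, sin λ = 0.331053, cos λ = -0.943612.
ΔE = −sin λ·ΔX + cos λ·ΔY = −(0.331053)·(-605.7) + (-0.943612)·(32.2) = 170.13 m.
ΔN = −sin φ cos λ·ΔX − sin φ sin λ·ΔY + cos φ·ΔZ = −(-0.018299)(-0.943612)(-605.7) − (-0.018299)(0.331053)(32.2) + (0.999833)(65.5) = 76.14 m.
Horizontal magnitude = √(ΔE² + ΔN²) = √(170.13² + 76.14²) = 186.40 m.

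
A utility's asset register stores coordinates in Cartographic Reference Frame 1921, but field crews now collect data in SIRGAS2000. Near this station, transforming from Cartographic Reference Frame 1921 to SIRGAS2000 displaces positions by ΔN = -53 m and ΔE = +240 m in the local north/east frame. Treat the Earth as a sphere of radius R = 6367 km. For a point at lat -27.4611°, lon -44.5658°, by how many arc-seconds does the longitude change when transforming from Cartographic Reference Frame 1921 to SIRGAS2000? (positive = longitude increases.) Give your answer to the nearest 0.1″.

Δλ = 8.8″

At latitude -27.4611°, cos φ = 0.887324.
One radian of longitude at latitude φ spans R cos φ, so Δλ = ΔE / (R cos φ) = 240.0 / (6367000 × 0.887324) = 4.2481e-05 rad = 8.762″.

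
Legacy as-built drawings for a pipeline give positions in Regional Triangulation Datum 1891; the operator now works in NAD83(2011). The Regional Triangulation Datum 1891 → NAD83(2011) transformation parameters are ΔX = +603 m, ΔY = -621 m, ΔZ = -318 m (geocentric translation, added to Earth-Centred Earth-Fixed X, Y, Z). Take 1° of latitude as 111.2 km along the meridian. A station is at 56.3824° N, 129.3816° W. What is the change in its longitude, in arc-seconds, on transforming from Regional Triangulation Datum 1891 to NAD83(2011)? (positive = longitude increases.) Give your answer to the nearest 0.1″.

sin φ = 0.832751, cos φ = 0.553647, sin λ = -0.772937, cos λ = -0.634482.
East component: ΔE = −sin λ·ΔX + cos λ·ΔY = −(-0.772937)(603) + (-0.634482)(-621) = 860.09 m.
1° of latitude spans 111200 m; at latitude φ, 1° of longitude spans that × cos φ = 61565.6 m, so Δλ = 860.09 / 61565.6 × 3600 = 50.293″.

Δλ = 50.3″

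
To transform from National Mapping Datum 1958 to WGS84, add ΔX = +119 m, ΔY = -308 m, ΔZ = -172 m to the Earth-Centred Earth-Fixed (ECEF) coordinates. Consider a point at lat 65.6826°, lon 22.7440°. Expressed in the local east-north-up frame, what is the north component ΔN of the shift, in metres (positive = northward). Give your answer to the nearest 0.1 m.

ΔN = -62.3 m

The local north axis is (−sin φ cos λ, −sin φ sin λ, cos φ), giving ΔN = -100.010 + 108.512 − 70.828 = -62.33 m.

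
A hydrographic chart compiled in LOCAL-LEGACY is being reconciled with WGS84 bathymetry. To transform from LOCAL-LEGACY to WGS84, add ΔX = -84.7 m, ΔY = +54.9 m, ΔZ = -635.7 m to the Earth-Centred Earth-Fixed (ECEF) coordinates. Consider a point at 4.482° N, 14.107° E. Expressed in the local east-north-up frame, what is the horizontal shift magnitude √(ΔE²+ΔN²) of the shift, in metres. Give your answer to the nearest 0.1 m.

The local east axis at (φ, λ) is (−sin λ, cos λ, 0), so ΔE = −sin(14.107°)·(-84.7) + cos(14.107°)·54.9 = 73.89 m.
The local north axis is (−sin φ cos λ, −sin φ sin λ, cos φ), giving ΔN = 6.419 − 1.046 − 633.756 = -628.38 m.
Horizontal magnitude = √(ΔE² + ΔN²) = √(73.89² + (-628.38)²) = 632.71 m.

632.7 m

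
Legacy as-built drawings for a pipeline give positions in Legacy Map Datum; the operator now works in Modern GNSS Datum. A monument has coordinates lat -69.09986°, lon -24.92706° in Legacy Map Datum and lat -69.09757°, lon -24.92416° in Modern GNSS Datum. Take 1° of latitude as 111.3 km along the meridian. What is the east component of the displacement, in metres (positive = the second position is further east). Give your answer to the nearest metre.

Δφ = -69.09757° − -69.09986° = +0.00229°; Δλ = -24.92416° − -24.92706° = +0.00290°.
ΔN = Δφ × 111300 = 254.9 m; ΔE = Δλ × 111300 × cos(-69.09986°) = +0.00290 × 111300 × 0.356740 = 115.1 m.

ΔE = 115 m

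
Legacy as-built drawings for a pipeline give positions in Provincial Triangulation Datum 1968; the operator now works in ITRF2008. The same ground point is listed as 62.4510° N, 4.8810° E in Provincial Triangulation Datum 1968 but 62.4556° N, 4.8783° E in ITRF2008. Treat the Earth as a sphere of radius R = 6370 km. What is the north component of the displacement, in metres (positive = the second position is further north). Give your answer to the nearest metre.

Δφ = 62.4556° − 62.4510° = +0.0046°; Δλ = 4.8783° − 4.8810° = -0.0027°.
1° along a meridian = πR/180 = 111177 m.
ΔN = Δφ × 111177 = 511.4 m; ΔE = Δλ × 111177 × cos(62.4510°) = -0.0027 × 111177 × 0.462507 = -138.8 m.

ΔN = 511 m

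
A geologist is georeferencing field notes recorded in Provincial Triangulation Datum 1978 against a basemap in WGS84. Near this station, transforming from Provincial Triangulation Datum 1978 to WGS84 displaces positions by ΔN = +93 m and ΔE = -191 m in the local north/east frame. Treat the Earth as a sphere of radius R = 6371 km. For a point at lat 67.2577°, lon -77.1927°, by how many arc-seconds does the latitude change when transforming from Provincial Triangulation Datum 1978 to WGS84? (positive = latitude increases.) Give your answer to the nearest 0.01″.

On a sphere of radius R, 1 rad of latitude = R, so Δφ = ΔN / R = 93.0 / 6371000 = 1.4597e-05 rad = 3.011″.

Δφ = 3.01″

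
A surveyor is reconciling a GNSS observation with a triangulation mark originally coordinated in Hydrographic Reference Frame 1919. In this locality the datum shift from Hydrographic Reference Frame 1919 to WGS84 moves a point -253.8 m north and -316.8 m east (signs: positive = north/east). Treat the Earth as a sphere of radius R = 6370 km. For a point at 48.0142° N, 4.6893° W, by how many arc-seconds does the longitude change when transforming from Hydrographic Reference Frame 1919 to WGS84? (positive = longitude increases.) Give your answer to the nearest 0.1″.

At latitude 48.0142°, cos φ = 0.668946.
One radian of longitude at latitude φ spans R cos φ, so Δλ = ΔE / (R cos φ) = -316.8 / (6370000 × 0.668946) = -7.4345e-05 rad = -15.335″.

Δλ = -15.3″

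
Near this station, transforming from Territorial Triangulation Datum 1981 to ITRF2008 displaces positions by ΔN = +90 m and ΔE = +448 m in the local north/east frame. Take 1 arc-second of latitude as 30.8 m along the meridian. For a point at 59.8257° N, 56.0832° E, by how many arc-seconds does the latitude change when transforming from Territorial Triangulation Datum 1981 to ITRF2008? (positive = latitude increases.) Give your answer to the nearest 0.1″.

Δφ = 2.9″

1″ of latitude = 30.80 m, so Δφ = 90.0 / 30.80 = 2.922″.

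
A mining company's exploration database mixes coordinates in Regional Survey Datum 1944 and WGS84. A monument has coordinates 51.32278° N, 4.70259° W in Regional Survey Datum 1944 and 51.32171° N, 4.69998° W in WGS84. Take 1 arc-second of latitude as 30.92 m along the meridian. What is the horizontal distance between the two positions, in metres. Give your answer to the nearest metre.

217 m

Δφ = 51.32171° − 51.32278° = -0.00107°; Δλ = -4.69998° − -4.70259° = +0.00261°.
1° of latitude = 3600 × 30.92 = 111312 m.
ΔN = Δφ × 111312 = -119.1 m; ΔE = Δλ × 111312 × cos(51.32278°) = +0.00261 × 111312 × 0.624932 = 181.6 m.
Distance = √(ΔE² + ΔN²) = √(181.6² + (-119.1)²) = 217.1 m.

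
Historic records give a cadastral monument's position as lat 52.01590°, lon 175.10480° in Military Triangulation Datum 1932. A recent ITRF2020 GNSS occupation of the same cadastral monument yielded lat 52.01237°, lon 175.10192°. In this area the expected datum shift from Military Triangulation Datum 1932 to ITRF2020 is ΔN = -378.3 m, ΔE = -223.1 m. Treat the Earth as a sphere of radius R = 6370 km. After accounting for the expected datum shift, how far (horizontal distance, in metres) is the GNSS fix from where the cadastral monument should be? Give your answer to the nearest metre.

Observed coordinate differences: Δφ = -0.00353°, Δλ = -0.00288°.
Converting to metres (1° lat = 111177 m, cos φ = 0.615443): observed ΔN = -392.5 m, observed ΔE = -197.1 m.
Subtracting the expected shift leaves a residual of -392.5 − (-378.3) = -14.2 m north and -197.1 − (-223.1) = 26.0 m east.
Residual distance = √((-14.2)² + 26.0²) = 29.6 m.

30 m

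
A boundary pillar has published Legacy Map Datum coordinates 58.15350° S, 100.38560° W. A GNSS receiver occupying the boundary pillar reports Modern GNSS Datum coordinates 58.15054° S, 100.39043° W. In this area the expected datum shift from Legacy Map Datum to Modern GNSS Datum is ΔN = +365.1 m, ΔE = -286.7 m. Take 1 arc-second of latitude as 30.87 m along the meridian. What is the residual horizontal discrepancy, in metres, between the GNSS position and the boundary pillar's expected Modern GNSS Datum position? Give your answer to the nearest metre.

36 m

Observed coordinate differences: Δφ = +0.00296°, Δλ = -0.00483°.
Converting to metres (1° lat = 111132 m, cos φ = 0.527645): observed ΔN = 329.0 m, observed ΔE = -283.2 m.
Subtracting the expected shift leaves a residual of 329.0 − (365.1) = -36.1 m north and -283.2 − (-286.7) = 3.5 m east.
Residual distance = √((-36.1)² + 3.5²) = 36.3 m.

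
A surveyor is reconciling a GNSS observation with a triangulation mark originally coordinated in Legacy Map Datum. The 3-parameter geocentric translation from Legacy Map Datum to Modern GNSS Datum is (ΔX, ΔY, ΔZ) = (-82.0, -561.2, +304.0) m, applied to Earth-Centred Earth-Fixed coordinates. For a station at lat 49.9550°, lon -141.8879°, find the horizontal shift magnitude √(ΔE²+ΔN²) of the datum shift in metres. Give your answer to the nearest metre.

The local east axis at (φ, λ) is (−sin λ, cos λ, 0), so ΔE = −sin(-141.8879°)·(-82.0) + cos(-141.8879°)·(-561.2) = 390.94 m.
The local north axis is (−sin φ cos λ, −sin φ sin λ, cos φ), giving ΔN = -49.391 − 265.163 + 195.590 = -118.96 m.
Horizontal magnitude = √(ΔE² + ΔN²) = √(390.94² + (-118.96)²) = 408.64 m.

409 m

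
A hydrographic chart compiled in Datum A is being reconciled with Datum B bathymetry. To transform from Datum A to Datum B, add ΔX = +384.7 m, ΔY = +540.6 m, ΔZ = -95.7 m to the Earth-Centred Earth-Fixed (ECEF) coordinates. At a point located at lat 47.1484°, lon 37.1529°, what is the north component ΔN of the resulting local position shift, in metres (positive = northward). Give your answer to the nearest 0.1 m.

ΔN = -529.2 m

The local north axis is (−sin φ cos λ, −sin φ sin λ, cos φ), giving ΔN = -224.786 − 239.357 − 65.086 = -529.23 m.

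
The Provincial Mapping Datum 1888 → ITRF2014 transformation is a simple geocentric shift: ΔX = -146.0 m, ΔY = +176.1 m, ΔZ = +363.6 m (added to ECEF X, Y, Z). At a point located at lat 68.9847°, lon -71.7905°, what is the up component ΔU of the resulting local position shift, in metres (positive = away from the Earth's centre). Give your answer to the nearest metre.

The local up (radial) axis is (cos φ cos λ, cos φ sin λ, sin φ), giving ΔU = -16.362 − 59.990 + 339.415 = 263.06 m.

ΔU = 263 m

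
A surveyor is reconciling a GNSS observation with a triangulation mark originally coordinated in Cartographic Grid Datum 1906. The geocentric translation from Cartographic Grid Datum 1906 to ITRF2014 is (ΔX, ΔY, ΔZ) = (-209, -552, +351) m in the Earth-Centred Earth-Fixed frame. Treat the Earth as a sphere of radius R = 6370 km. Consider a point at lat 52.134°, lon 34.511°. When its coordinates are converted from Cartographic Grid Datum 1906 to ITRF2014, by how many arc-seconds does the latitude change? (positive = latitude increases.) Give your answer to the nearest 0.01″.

sin φ = 0.789448, cos φ = 0.613817, sin λ = 0.566564, cos λ = 0.824017.
North component: ΔN = −sin φ cos λ·ΔX − sin φ sin λ·ΔY + cos φ·ΔZ = −(0.789448)(0.824017)(-209) − (0.789448)(0.566564)(-552) + (0.613817)(351) = 598.30 m.
1° of latitude spans πR/180 = 111177 m, so Δφ = 598.30 / 111177 × 3600 = 19.373″.

Δφ = 19.37″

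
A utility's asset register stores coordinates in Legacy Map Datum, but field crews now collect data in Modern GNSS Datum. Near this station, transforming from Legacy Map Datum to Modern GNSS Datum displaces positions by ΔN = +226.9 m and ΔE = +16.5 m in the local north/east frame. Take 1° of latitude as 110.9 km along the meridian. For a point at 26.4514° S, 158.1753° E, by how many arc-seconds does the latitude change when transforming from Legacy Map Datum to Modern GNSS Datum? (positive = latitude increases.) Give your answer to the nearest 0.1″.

Δφ = 7.4″

1° of latitude = 110.9 km, so Δφ = 226.9 / 110900 = 0.0020460° = 7.366″.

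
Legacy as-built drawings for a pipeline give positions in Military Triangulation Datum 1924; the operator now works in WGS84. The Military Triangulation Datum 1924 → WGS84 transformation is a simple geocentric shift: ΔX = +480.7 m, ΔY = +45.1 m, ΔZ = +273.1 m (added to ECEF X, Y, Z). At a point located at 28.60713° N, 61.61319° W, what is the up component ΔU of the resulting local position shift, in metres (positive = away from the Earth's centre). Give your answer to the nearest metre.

ΔU = 297 m

At φ = 28.60713°, λ = -61.61319°: sin φ = 0.478801, cos φ = 0.877923, sin λ = -0.879758, cos λ = 0.475422.
ΔU = cos φ cos λ·ΔX + cos φ sin λ·ΔY + sin φ·ΔZ = (0.877923)(0.475422)(480.7) + (0.877923)(-0.879758)(45.1) + (0.478801)(273.1) = 296.56 m.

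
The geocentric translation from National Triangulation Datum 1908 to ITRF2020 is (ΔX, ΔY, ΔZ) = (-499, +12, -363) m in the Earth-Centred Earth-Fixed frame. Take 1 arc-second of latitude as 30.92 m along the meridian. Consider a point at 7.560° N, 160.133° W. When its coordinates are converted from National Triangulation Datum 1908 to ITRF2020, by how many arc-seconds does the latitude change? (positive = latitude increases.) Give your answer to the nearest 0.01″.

sin φ = 0.131564, cos φ = 0.991308, sin λ = -0.339838, cos λ = -0.940484.
North component: ΔN = −sin φ cos λ·ΔX − sin φ sin λ·ΔY + cos φ·ΔZ = −(0.131564)(-0.940484)(-499) − (0.131564)(-0.339838)(12) + (0.991308)(-363) = -421.05 m.
1° of latitude spans 3600 × 30.92 = 111312 m, so Δφ = -421.05 / 111312 × 3600 = -13.617″.

Δφ = -13.62″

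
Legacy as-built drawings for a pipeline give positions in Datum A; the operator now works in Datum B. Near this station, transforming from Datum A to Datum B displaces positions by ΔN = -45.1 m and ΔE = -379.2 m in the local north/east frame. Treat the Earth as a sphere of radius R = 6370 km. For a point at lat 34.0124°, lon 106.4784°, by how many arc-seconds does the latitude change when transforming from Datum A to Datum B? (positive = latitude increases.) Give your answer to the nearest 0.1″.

On a sphere of radius R, 1 rad of latitude = R, so Δφ = ΔN / R = -45.1 / 6370000 = -7.0801e-06 rad = -1.460″.

Δφ = -1.5″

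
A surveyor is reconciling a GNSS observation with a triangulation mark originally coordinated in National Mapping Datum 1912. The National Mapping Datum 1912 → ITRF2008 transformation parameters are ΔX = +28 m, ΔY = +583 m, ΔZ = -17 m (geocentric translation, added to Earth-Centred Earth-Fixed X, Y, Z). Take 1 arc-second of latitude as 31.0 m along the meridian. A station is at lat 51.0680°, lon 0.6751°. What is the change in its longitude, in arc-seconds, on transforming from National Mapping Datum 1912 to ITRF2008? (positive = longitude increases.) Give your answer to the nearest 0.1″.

sin φ = 0.777892, cos φ = 0.628398, sin λ = 0.011782, cos λ = 0.999931.
East component: ΔE = −sin λ·ΔX + cos λ·ΔY = −(0.011782)(28) + (0.999931)(583) = 582.63 m.
1° of latitude spans 3600 × 31.00 = 111600 m; at latitude φ, 1° of longitude spans that × cos φ = 70129.2 m, so Δλ = 582.63 / 70129.2 × 3600 = 29.909″.

Δλ = 29.9″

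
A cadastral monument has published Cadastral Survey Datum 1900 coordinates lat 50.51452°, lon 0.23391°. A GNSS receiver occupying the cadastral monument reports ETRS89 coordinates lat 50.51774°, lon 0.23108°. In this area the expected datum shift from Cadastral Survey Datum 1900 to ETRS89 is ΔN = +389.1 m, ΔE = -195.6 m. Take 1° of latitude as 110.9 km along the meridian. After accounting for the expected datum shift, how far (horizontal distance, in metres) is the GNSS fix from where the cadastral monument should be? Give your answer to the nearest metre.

Observed coordinate differences: Δφ = +0.00322°, Δλ = -0.00283°.
Converting to metres (1° lat = 110900 m, cos φ = 0.635883): observed ΔN = 357.1 m, observed ΔE = -199.6 m.
Subtracting the expected shift leaves a residual of 357.1 − (389.1) = -32.0 m north and -199.6 − (-195.6) = -4.0 m east.
Residual distance = √((-32.0)² + (-4.0)²) = 32.2 m.

32 m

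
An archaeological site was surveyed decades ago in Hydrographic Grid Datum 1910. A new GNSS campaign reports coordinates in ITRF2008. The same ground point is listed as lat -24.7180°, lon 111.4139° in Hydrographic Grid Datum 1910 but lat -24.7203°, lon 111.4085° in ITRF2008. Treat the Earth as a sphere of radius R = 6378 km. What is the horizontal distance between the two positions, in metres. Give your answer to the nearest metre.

603 m

Δφ = -24.7203° − -24.7180° = -0.0023°; Δλ = 111.4085° − 111.4139° = -0.0054°.
1° along a meridian = πR/180 = 111317 m.
ΔN = Δφ × 111317 = -256.0 m; ΔE = Δλ × 111317 × cos(-24.7180°) = -0.0054 × 111317 × 0.908377 = -546.0 m.
Distance = √(ΔE² + ΔN²) = √((-546.0)² + (-256.0)²) = 603.1 m.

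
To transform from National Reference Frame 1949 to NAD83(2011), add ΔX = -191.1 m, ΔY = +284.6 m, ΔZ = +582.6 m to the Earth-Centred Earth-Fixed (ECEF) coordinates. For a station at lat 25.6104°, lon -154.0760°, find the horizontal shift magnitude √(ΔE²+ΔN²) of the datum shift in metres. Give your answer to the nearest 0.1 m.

At φ = 25.6104°, λ = -154.0760°: sin φ = 0.432249, cos φ = 0.901754, sin λ = -0.437179, cos λ = -0.899375.
ΔE = −sin λ·ΔX + cos λ·ΔY = −(-0.437179)·(-191.1) + (-0.899375)·(284.6) = -339.51 m.
ΔN = −sin φ cos λ·ΔX − sin φ sin λ·ΔY + cos φ·ΔZ = −(0.432249)(-0.899375)(-191.1) − (0.432249)(-0.437179)(284.6) + (0.901754)(582.6) = 504.85 m.
Horizontal magnitude = √(ΔE² + ΔN²) = √((-339.51)² + 504.85²) = 608.39 m.

608.4 m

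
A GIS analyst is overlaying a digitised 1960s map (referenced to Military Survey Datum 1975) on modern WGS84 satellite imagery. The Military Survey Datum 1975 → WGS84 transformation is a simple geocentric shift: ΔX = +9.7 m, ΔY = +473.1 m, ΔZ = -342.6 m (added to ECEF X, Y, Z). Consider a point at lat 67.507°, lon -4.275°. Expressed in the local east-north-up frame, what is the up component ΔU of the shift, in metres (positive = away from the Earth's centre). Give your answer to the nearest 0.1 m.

At φ = 67.507°, λ = -4.275°: sin φ = 0.923926, cos φ = 0.382571, sin λ = -0.074544, cos λ = 0.997218.
ΔU = cos φ cos λ·ΔX + cos φ sin λ·ΔY + sin φ·ΔZ = (0.382571)(0.997218)(9.7) + (0.382571)(-0.074544)(473.1) + (0.923926)(-342.6) = -326.33 m.

ΔU = -326.3 m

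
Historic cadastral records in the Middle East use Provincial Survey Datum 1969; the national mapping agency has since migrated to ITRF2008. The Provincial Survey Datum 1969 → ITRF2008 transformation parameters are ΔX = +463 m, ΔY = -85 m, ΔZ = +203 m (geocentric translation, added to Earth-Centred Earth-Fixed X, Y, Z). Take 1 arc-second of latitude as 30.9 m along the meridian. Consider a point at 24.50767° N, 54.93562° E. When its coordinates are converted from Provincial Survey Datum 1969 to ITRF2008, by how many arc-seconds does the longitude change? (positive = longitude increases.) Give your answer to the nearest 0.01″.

sin φ = 0.414815, cos φ = 0.909906, sin λ = 0.818507, cos λ = 0.574497.
East component: ΔE = −sin λ·ΔX + cos λ·ΔY = −(0.818507)(463) + (0.574497)(-85) = -427.80 m.
1° of latitude spans 3600 × 30.90 = 111240 m; at latitude φ, 1° of longitude spans that × cos φ = 101217.9 m, so Δλ = -427.80 / 101217.9 × 3600 = -15.216″.

Δλ = -15.22″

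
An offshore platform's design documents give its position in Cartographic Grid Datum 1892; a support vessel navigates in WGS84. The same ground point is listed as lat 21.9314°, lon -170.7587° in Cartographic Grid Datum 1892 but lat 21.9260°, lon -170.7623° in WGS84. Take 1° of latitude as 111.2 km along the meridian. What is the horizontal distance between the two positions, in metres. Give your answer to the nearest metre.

Δφ = 21.9260° − 21.9314° = -0.0054°; Δλ = -170.7623° − -170.7587° = -0.0036°.
ΔN = Δφ × 111200 = -600.5 m; ΔE = Δλ × 111200 × cos(21.9314°) = -0.0036 × 111200 × 0.927632 = -371.3 m.
Distance = √(ΔE² + ΔN²) = √((-371.3)² + (-600.5)²) = 706.0 m.

706 m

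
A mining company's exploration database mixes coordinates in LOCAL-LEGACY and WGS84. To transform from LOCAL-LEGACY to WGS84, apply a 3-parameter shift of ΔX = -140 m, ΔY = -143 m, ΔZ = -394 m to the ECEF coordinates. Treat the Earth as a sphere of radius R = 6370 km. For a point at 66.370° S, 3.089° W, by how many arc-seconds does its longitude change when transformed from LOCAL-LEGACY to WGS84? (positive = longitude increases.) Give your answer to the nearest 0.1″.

sin φ = -0.916153, cos φ = 0.400829, sin λ = -0.053887, cos λ = 0.998547.
East component: ΔE = −sin λ·ΔX + cos λ·ΔY = −(-0.053887)(-140) + (0.998547)(-143) = -150.34 m.
1° of latitude spans πR/180 = 111177 m; at latitude φ, 1° of longitude spans that × cos φ = 44563.1 m, so Δλ = -150.34 / 44563.1 × 3600 = -12.145″.

Δλ = -12.1″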